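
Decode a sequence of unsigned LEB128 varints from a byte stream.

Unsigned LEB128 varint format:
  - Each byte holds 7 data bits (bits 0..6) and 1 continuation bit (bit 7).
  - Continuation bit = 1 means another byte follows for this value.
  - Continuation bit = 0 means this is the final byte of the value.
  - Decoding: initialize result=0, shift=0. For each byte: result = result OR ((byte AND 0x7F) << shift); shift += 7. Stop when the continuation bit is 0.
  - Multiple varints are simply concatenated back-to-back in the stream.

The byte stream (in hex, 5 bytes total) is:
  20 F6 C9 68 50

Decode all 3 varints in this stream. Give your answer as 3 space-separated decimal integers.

Answer: 32 1713398 80

Derivation:
  byte[0]=0x20 cont=0 payload=0x20=32: acc |= 32<<0 -> acc=32 shift=7 [end]
Varint 1: bytes[0:1] = 20 -> value 32 (1 byte(s))
  byte[1]=0xF6 cont=1 payload=0x76=118: acc |= 118<<0 -> acc=118 shift=7
  byte[2]=0xC9 cont=1 payload=0x49=73: acc |= 73<<7 -> acc=9462 shift=14
  byte[3]=0x68 cont=0 payload=0x68=104: acc |= 104<<14 -> acc=1713398 shift=21 [end]
Varint 2: bytes[1:4] = F6 C9 68 -> value 1713398 (3 byte(s))
  byte[4]=0x50 cont=0 payload=0x50=80: acc |= 80<<0 -> acc=80 shift=7 [end]
Varint 3: bytes[4:5] = 50 -> value 80 (1 byte(s))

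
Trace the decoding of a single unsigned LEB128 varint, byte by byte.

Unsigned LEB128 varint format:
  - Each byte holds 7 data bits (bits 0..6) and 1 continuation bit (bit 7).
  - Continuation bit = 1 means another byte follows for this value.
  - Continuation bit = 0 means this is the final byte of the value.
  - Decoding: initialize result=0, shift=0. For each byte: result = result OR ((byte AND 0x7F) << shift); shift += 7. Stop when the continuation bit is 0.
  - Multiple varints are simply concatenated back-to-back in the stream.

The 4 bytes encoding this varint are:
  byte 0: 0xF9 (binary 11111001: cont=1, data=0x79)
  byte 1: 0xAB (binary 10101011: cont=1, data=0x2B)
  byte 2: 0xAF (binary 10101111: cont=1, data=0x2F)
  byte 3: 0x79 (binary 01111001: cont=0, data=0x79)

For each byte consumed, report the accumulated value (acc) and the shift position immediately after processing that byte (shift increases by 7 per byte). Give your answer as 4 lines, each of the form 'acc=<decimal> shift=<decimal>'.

Answer: acc=121 shift=7
acc=5625 shift=14
acc=775673 shift=21
acc=254531065 shift=28

Derivation:
byte 0=0xF9: payload=0x79=121, contrib = 121<<0 = 121; acc -> 121, shift -> 7
byte 1=0xAB: payload=0x2B=43, contrib = 43<<7 = 5504; acc -> 5625, shift -> 14
byte 2=0xAF: payload=0x2F=47, contrib = 47<<14 = 770048; acc -> 775673, shift -> 21
byte 3=0x79: payload=0x79=121, contrib = 121<<21 = 253755392; acc -> 254531065, shift -> 28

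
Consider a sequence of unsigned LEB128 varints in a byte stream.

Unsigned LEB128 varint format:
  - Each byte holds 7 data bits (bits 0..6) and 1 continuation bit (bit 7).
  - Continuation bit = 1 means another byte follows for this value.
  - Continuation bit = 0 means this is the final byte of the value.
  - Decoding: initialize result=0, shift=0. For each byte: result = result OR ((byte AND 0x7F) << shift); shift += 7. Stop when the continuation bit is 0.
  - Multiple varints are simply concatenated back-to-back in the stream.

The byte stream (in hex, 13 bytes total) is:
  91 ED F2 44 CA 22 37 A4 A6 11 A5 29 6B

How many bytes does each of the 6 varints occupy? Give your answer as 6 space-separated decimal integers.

Answer: 4 2 1 3 2 1

Derivation:
  byte[0]=0x91 cont=1 payload=0x11=17: acc |= 17<<0 -> acc=17 shift=7
  byte[1]=0xED cont=1 payload=0x6D=109: acc |= 109<<7 -> acc=13969 shift=14
  byte[2]=0xF2 cont=1 payload=0x72=114: acc |= 114<<14 -> acc=1881745 shift=21
  byte[3]=0x44 cont=0 payload=0x44=68: acc |= 68<<21 -> acc=144488081 shift=28 [end]
Varint 1: bytes[0:4] = 91 ED F2 44 -> value 144488081 (4 byte(s))
  byte[4]=0xCA cont=1 payload=0x4A=74: acc |= 74<<0 -> acc=74 shift=7
  byte[5]=0x22 cont=0 payload=0x22=34: acc |= 34<<7 -> acc=4426 shift=14 [end]
Varint 2: bytes[4:6] = CA 22 -> value 4426 (2 byte(s))
  byte[6]=0x37 cont=0 payload=0x37=55: acc |= 55<<0 -> acc=55 shift=7 [end]
Varint 3: bytes[6:7] = 37 -> value 55 (1 byte(s))
  byte[7]=0xA4 cont=1 payload=0x24=36: acc |= 36<<0 -> acc=36 shift=7
  byte[8]=0xA6 cont=1 payload=0x26=38: acc |= 38<<7 -> acc=4900 shift=14
  byte[9]=0x11 cont=0 payload=0x11=17: acc |= 17<<14 -> acc=283428 shift=21 [end]
Varint 4: bytes[7:10] = A4 A6 11 -> value 283428 (3 byte(s))
  byte[10]=0xA5 cont=1 payload=0x25=37: acc |= 37<<0 -> acc=37 shift=7
  byte[11]=0x29 cont=0 payload=0x29=41: acc |= 41<<7 -> acc=5285 shift=14 [end]
Varint 5: bytes[10:12] = A5 29 -> value 5285 (2 byte(s))
  byte[12]=0x6B cont=0 payload=0x6B=107: acc |= 107<<0 -> acc=107 shift=7 [end]
Varint 6: bytes[12:13] = 6B -> value 107 (1 byte(s))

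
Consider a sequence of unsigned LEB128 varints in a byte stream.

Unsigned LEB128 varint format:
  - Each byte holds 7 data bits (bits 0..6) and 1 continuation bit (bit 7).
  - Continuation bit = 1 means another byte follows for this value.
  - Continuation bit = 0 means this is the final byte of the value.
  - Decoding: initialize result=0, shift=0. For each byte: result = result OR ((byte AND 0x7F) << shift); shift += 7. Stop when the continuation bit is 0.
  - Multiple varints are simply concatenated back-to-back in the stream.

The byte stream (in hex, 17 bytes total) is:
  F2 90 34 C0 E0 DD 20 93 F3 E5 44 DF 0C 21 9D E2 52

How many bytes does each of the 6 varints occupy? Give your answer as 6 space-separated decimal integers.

  byte[0]=0xF2 cont=1 payload=0x72=114: acc |= 114<<0 -> acc=114 shift=7
  byte[1]=0x90 cont=1 payload=0x10=16: acc |= 16<<7 -> acc=2162 shift=14
  byte[2]=0x34 cont=0 payload=0x34=52: acc |= 52<<14 -> acc=854130 shift=21 [end]
Varint 1: bytes[0:3] = F2 90 34 -> value 854130 (3 byte(s))
  byte[3]=0xC0 cont=1 payload=0x40=64: acc |= 64<<0 -> acc=64 shift=7
  byte[4]=0xE0 cont=1 payload=0x60=96: acc |= 96<<7 -> acc=12352 shift=14
  byte[5]=0xDD cont=1 payload=0x5D=93: acc |= 93<<14 -> acc=1536064 shift=21
  byte[6]=0x20 cont=0 payload=0x20=32: acc |= 32<<21 -> acc=68644928 shift=28 [end]
Varint 2: bytes[3:7] = C0 E0 DD 20 -> value 68644928 (4 byte(s))
  byte[7]=0x93 cont=1 payload=0x13=19: acc |= 19<<0 -> acc=19 shift=7
  byte[8]=0xF3 cont=1 payload=0x73=115: acc |= 115<<7 -> acc=14739 shift=14
  byte[9]=0xE5 cont=1 payload=0x65=101: acc |= 101<<14 -> acc=1669523 shift=21
  byte[10]=0x44 cont=0 payload=0x44=68: acc |= 68<<21 -> acc=144275859 shift=28 [end]
Varint 3: bytes[7:11] = 93 F3 E5 44 -> value 144275859 (4 byte(s))
  byte[11]=0xDF cont=1 payload=0x5F=95: acc |= 95<<0 -> acc=95 shift=7
  byte[12]=0x0C cont=0 payload=0x0C=12: acc |= 12<<7 -> acc=1631 shift=14 [end]
Varint 4: bytes[11:13] = DF 0C -> value 1631 (2 byte(s))
  byte[13]=0x21 cont=0 payload=0x21=33: acc |= 33<<0 -> acc=33 shift=7 [end]
Varint 5: bytes[13:14] = 21 -> value 33 (1 byte(s))
  byte[14]=0x9D cont=1 payload=0x1D=29: acc |= 29<<0 -> acc=29 shift=7
  byte[15]=0xE2 cont=1 payload=0x62=98: acc |= 98<<7 -> acc=12573 shift=14
  byte[16]=0x52 cont=0 payload=0x52=82: acc |= 82<<14 -> acc=1356061 shift=21 [end]
Varint 6: bytes[14:17] = 9D E2 52 -> value 1356061 (3 byte(s))

Answer: 3 4 4 2 1 3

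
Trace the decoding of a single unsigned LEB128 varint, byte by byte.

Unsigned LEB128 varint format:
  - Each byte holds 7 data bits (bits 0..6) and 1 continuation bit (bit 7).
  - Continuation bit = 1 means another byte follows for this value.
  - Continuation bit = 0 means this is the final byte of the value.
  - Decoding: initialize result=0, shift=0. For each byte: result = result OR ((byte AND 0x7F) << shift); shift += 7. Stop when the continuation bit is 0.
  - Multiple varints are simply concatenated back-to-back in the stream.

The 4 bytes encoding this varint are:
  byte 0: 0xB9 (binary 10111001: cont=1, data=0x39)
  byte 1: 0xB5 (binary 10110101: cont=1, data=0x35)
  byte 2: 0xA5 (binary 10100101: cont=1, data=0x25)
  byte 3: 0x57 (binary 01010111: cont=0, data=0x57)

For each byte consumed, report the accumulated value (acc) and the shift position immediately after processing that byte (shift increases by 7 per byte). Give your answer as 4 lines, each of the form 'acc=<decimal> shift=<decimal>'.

byte 0=0xB9: payload=0x39=57, contrib = 57<<0 = 57; acc -> 57, shift -> 7
byte 1=0xB5: payload=0x35=53, contrib = 53<<7 = 6784; acc -> 6841, shift -> 14
byte 2=0xA5: payload=0x25=37, contrib = 37<<14 = 606208; acc -> 613049, shift -> 21
byte 3=0x57: payload=0x57=87, contrib = 87<<21 = 182452224; acc -> 183065273, shift -> 28

Answer: acc=57 shift=7
acc=6841 shift=14
acc=613049 shift=21
acc=183065273 shift=28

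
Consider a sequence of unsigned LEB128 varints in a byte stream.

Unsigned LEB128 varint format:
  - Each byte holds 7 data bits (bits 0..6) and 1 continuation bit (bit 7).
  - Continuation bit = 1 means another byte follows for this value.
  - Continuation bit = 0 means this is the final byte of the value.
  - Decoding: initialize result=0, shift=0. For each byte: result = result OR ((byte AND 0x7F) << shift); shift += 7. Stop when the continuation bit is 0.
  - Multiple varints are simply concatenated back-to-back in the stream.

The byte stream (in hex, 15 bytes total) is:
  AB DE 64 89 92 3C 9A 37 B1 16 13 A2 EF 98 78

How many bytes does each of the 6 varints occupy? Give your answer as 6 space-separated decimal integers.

Answer: 3 3 2 2 1 4

Derivation:
  byte[0]=0xAB cont=1 payload=0x2B=43: acc |= 43<<0 -> acc=43 shift=7
  byte[1]=0xDE cont=1 payload=0x5E=94: acc |= 94<<7 -> acc=12075 shift=14
  byte[2]=0x64 cont=0 payload=0x64=100: acc |= 100<<14 -> acc=1650475 shift=21 [end]
Varint 1: bytes[0:3] = AB DE 64 -> value 1650475 (3 byte(s))
  byte[3]=0x89 cont=1 payload=0x09=9: acc |= 9<<0 -> acc=9 shift=7
  byte[4]=0x92 cont=1 payload=0x12=18: acc |= 18<<7 -> acc=2313 shift=14
  byte[5]=0x3C cont=0 payload=0x3C=60: acc |= 60<<14 -> acc=985353 shift=21 [end]
Varint 2: bytes[3:6] = 89 92 3C -> value 985353 (3 byte(s))
  byte[6]=0x9A cont=1 payload=0x1A=26: acc |= 26<<0 -> acc=26 shift=7
  byte[7]=0x37 cont=0 payload=0x37=55: acc |= 55<<7 -> acc=7066 shift=14 [end]
Varint 3: bytes[6:8] = 9A 37 -> value 7066 (2 byte(s))
  byte[8]=0xB1 cont=1 payload=0x31=49: acc |= 49<<0 -> acc=49 shift=7
  byte[9]=0x16 cont=0 payload=0x16=22: acc |= 22<<7 -> acc=2865 shift=14 [end]
Varint 4: bytes[8:10] = B1 16 -> value 2865 (2 byte(s))
  byte[10]=0x13 cont=0 payload=0x13=19: acc |= 19<<0 -> acc=19 shift=7 [end]
Varint 5: bytes[10:11] = 13 -> value 19 (1 byte(s))
  byte[11]=0xA2 cont=1 payload=0x22=34: acc |= 34<<0 -> acc=34 shift=7
  byte[12]=0xEF cont=1 payload=0x6F=111: acc |= 111<<7 -> acc=14242 shift=14
  byte[13]=0x98 cont=1 payload=0x18=24: acc |= 24<<14 -> acc=407458 shift=21
  byte[14]=0x78 cont=0 payload=0x78=120: acc |= 120<<21 -> acc=252065698 shift=28 [end]
Varint 6: bytes[11:15] = A2 EF 98 78 -> value 252065698 (4 byte(s))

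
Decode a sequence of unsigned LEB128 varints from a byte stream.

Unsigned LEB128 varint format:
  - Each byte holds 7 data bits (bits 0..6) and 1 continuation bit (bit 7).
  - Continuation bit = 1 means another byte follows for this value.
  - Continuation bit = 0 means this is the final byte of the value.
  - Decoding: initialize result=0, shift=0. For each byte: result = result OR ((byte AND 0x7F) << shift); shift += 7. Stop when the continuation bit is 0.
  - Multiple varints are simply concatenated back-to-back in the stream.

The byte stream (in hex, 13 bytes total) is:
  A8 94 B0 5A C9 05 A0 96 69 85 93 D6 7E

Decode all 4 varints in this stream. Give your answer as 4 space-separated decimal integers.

Answer: 189532712 713 1723168 265652613

Derivation:
  byte[0]=0xA8 cont=1 payload=0x28=40: acc |= 40<<0 -> acc=40 shift=7
  byte[1]=0x94 cont=1 payload=0x14=20: acc |= 20<<7 -> acc=2600 shift=14
  byte[2]=0xB0 cont=1 payload=0x30=48: acc |= 48<<14 -> acc=789032 shift=21
  byte[3]=0x5A cont=0 payload=0x5A=90: acc |= 90<<21 -> acc=189532712 shift=28 [end]
Varint 1: bytes[0:4] = A8 94 B0 5A -> value 189532712 (4 byte(s))
  byte[4]=0xC9 cont=1 payload=0x49=73: acc |= 73<<0 -> acc=73 shift=7
  byte[5]=0x05 cont=0 payload=0x05=5: acc |= 5<<7 -> acc=713 shift=14 [end]
Varint 2: bytes[4:6] = C9 05 -> value 713 (2 byte(s))
  byte[6]=0xA0 cont=1 payload=0x20=32: acc |= 32<<0 -> acc=32 shift=7
  byte[7]=0x96 cont=1 payload=0x16=22: acc |= 22<<7 -> acc=2848 shift=14
  byte[8]=0x69 cont=0 payload=0x69=105: acc |= 105<<14 -> acc=1723168 shift=21 [end]
Varint 3: bytes[6:9] = A0 96 69 -> value 1723168 (3 byte(s))
  byte[9]=0x85 cont=1 payload=0x05=5: acc |= 5<<0 -> acc=5 shift=7
  byte[10]=0x93 cont=1 payload=0x13=19: acc |= 19<<7 -> acc=2437 shift=14
  byte[11]=0xD6 cont=1 payload=0x56=86: acc |= 86<<14 -> acc=1411461 shift=21
  byte[12]=0x7E cont=0 payload=0x7E=126: acc |= 126<<21 -> acc=265652613 shift=28 [end]
Varint 4: bytes[9:13] = 85 93 D6 7E -> value 265652613 (4 byte(s))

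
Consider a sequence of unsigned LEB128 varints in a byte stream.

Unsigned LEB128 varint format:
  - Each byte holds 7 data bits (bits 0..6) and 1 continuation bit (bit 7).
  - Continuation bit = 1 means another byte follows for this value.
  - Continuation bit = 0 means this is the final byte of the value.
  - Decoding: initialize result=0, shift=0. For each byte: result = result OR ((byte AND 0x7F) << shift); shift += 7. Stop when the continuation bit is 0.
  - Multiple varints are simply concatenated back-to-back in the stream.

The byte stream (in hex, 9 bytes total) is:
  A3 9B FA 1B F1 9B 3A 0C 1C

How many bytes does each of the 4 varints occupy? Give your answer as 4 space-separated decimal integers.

  byte[0]=0xA3 cont=1 payload=0x23=35: acc |= 35<<0 -> acc=35 shift=7
  byte[1]=0x9B cont=1 payload=0x1B=27: acc |= 27<<7 -> acc=3491 shift=14
  byte[2]=0xFA cont=1 payload=0x7A=122: acc |= 122<<14 -> acc=2002339 shift=21
  byte[3]=0x1B cont=0 payload=0x1B=27: acc |= 27<<21 -> acc=58625443 shift=28 [end]
Varint 1: bytes[0:4] = A3 9B FA 1B -> value 58625443 (4 byte(s))
  byte[4]=0xF1 cont=1 payload=0x71=113: acc |= 113<<0 -> acc=113 shift=7
  byte[5]=0x9B cont=1 payload=0x1B=27: acc |= 27<<7 -> acc=3569 shift=14
  byte[6]=0x3A cont=0 payload=0x3A=58: acc |= 58<<14 -> acc=953841 shift=21 [end]
Varint 2: bytes[4:7] = F1 9B 3A -> value 953841 (3 byte(s))
  byte[7]=0x0C cont=0 payload=0x0C=12: acc |= 12<<0 -> acc=12 shift=7 [end]
Varint 3: bytes[7:8] = 0C -> value 12 (1 byte(s))
  byte[8]=0x1C cont=0 payload=0x1C=28: acc |= 28<<0 -> acc=28 shift=7 [end]
Varint 4: bytes[8:9] = 1C -> value 28 (1 byte(s))

Answer: 4 3 1 1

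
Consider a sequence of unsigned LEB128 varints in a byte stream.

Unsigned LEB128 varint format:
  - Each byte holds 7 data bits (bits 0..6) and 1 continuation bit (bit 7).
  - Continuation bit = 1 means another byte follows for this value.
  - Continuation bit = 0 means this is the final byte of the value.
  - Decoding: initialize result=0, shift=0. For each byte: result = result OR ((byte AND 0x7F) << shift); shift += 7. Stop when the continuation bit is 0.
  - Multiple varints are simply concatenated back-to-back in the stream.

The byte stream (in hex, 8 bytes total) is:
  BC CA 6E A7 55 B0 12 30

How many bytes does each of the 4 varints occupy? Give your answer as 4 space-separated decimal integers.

Answer: 3 2 2 1

Derivation:
  byte[0]=0xBC cont=1 payload=0x3C=60: acc |= 60<<0 -> acc=60 shift=7
  byte[1]=0xCA cont=1 payload=0x4A=74: acc |= 74<<7 -> acc=9532 shift=14
  byte[2]=0x6E cont=0 payload=0x6E=110: acc |= 110<<14 -> acc=1811772 shift=21 [end]
Varint 1: bytes[0:3] = BC CA 6E -> value 1811772 (3 byte(s))
  byte[3]=0xA7 cont=1 payload=0x27=39: acc |= 39<<0 -> acc=39 shift=7
  byte[4]=0x55 cont=0 payload=0x55=85: acc |= 85<<7 -> acc=10919 shift=14 [end]
Varint 2: bytes[3:5] = A7 55 -> value 10919 (2 byte(s))
  byte[5]=0xB0 cont=1 payload=0x30=48: acc |= 48<<0 -> acc=48 shift=7
  byte[6]=0x12 cont=0 payload=0x12=18: acc |= 18<<7 -> acc=2352 shift=14 [end]
Varint 3: bytes[5:7] = B0 12 -> value 2352 (2 byte(s))
  byte[7]=0x30 cont=0 payload=0x30=48: acc |= 48<<0 -> acc=48 shift=7 [end]
Varint 4: bytes[7:8] = 30 -> value 48 (1 byte(s))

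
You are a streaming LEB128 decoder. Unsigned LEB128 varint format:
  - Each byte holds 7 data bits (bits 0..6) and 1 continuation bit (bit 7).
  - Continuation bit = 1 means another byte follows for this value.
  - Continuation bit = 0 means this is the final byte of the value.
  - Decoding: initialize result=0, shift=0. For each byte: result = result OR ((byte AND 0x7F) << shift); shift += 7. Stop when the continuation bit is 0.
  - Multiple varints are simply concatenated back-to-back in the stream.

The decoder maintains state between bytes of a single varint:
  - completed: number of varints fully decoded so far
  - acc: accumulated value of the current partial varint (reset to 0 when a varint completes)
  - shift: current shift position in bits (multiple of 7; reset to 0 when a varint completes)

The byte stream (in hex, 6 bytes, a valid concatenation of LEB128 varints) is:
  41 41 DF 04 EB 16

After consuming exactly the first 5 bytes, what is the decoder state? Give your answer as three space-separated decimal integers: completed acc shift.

byte[0]=0x41 cont=0 payload=0x41: varint #1 complete (value=65); reset -> completed=1 acc=0 shift=0
byte[1]=0x41 cont=0 payload=0x41: varint #2 complete (value=65); reset -> completed=2 acc=0 shift=0
byte[2]=0xDF cont=1 payload=0x5F: acc |= 95<<0 -> completed=2 acc=95 shift=7
byte[3]=0x04 cont=0 payload=0x04: varint #3 complete (value=607); reset -> completed=3 acc=0 shift=0
byte[4]=0xEB cont=1 payload=0x6B: acc |= 107<<0 -> completed=3 acc=107 shift=7

Answer: 3 107 7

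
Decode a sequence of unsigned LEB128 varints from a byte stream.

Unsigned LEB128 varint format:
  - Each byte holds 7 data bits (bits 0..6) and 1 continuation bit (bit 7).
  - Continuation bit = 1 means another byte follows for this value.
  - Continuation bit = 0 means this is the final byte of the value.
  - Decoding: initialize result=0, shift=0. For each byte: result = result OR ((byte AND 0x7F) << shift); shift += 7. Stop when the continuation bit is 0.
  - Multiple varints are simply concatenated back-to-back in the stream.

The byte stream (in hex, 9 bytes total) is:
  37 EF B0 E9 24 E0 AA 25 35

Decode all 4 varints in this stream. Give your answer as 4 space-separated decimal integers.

  byte[0]=0x37 cont=0 payload=0x37=55: acc |= 55<<0 -> acc=55 shift=7 [end]
Varint 1: bytes[0:1] = 37 -> value 55 (1 byte(s))
  byte[1]=0xEF cont=1 payload=0x6F=111: acc |= 111<<0 -> acc=111 shift=7
  byte[2]=0xB0 cont=1 payload=0x30=48: acc |= 48<<7 -> acc=6255 shift=14
  byte[3]=0xE9 cont=1 payload=0x69=105: acc |= 105<<14 -> acc=1726575 shift=21
  byte[4]=0x24 cont=0 payload=0x24=36: acc |= 36<<21 -> acc=77224047 shift=28 [end]
Varint 2: bytes[1:5] = EF B0 E9 24 -> value 77224047 (4 byte(s))
  byte[5]=0xE0 cont=1 payload=0x60=96: acc |= 96<<0 -> acc=96 shift=7
  byte[6]=0xAA cont=1 payload=0x2A=42: acc |= 42<<7 -> acc=5472 shift=14
  byte[7]=0x25 cont=0 payload=0x25=37: acc |= 37<<14 -> acc=611680 shift=21 [end]
Varint 3: bytes[5:8] = E0 AA 25 -> value 611680 (3 byte(s))
  byte[8]=0x35 cont=0 payload=0x35=53: acc |= 53<<0 -> acc=53 shift=7 [end]
Varint 4: bytes[8:9] = 35 -> value 53 (1 byte(s))

Answer: 55 77224047 611680 53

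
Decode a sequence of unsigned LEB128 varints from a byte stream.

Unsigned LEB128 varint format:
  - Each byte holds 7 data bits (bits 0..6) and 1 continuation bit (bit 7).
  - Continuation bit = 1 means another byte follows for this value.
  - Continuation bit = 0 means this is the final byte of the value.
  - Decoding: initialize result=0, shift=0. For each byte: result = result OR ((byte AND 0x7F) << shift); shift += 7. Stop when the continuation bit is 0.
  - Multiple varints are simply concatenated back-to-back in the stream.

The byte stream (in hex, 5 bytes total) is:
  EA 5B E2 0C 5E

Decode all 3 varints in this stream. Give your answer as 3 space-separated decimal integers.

Answer: 11754 1634 94

Derivation:
  byte[0]=0xEA cont=1 payload=0x6A=106: acc |= 106<<0 -> acc=106 shift=7
  byte[1]=0x5B cont=0 payload=0x5B=91: acc |= 91<<7 -> acc=11754 shift=14 [end]
Varint 1: bytes[0:2] = EA 5B -> value 11754 (2 byte(s))
  byte[2]=0xE2 cont=1 payload=0x62=98: acc |= 98<<0 -> acc=98 shift=7
  byte[3]=0x0C cont=0 payload=0x0C=12: acc |= 12<<7 -> acc=1634 shift=14 [end]
Varint 2: bytes[2:4] = E2 0C -> value 1634 (2 byte(s))
  byte[4]=0x5E cont=0 payload=0x5E=94: acc |= 94<<0 -> acc=94 shift=7 [end]
Varint 3: bytes[4:5] = 5E -> value 94 (1 byte(s))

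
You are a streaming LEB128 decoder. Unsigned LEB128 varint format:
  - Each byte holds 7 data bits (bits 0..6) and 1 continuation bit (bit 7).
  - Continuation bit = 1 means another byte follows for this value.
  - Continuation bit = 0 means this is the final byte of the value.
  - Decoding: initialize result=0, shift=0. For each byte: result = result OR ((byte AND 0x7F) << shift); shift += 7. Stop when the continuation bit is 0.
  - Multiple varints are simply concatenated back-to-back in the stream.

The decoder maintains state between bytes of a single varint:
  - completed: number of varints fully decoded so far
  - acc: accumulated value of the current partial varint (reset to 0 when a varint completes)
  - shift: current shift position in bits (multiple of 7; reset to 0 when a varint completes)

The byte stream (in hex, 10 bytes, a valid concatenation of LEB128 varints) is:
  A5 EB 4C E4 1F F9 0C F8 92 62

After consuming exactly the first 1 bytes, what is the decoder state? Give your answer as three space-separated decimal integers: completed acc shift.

byte[0]=0xA5 cont=1 payload=0x25: acc |= 37<<0 -> completed=0 acc=37 shift=7

Answer: 0 37 7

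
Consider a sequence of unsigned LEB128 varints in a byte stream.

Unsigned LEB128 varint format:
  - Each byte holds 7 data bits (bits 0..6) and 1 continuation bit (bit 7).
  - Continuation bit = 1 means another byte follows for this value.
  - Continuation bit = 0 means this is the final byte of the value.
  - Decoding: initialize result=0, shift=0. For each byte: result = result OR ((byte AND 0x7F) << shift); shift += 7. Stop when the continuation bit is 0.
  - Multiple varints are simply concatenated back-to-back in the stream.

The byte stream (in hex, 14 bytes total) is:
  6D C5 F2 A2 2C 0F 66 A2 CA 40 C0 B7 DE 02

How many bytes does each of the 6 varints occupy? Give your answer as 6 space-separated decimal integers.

Answer: 1 4 1 1 3 4

Derivation:
  byte[0]=0x6D cont=0 payload=0x6D=109: acc |= 109<<0 -> acc=109 shift=7 [end]
Varint 1: bytes[0:1] = 6D -> value 109 (1 byte(s))
  byte[1]=0xC5 cont=1 payload=0x45=69: acc |= 69<<0 -> acc=69 shift=7
  byte[2]=0xF2 cont=1 payload=0x72=114: acc |= 114<<7 -> acc=14661 shift=14
  byte[3]=0xA2 cont=1 payload=0x22=34: acc |= 34<<14 -> acc=571717 shift=21
  byte[4]=0x2C cont=0 payload=0x2C=44: acc |= 44<<21 -> acc=92846405 shift=28 [end]
Varint 2: bytes[1:5] = C5 F2 A2 2C -> value 92846405 (4 byte(s))
  byte[5]=0x0F cont=0 payload=0x0F=15: acc |= 15<<0 -> acc=15 shift=7 [end]
Varint 3: bytes[5:6] = 0F -> value 15 (1 byte(s))
  byte[6]=0x66 cont=0 payload=0x66=102: acc |= 102<<0 -> acc=102 shift=7 [end]
Varint 4: bytes[6:7] = 66 -> value 102 (1 byte(s))
  byte[7]=0xA2 cont=1 payload=0x22=34: acc |= 34<<0 -> acc=34 shift=7
  byte[8]=0xCA cont=1 payload=0x4A=74: acc |= 74<<7 -> acc=9506 shift=14
  byte[9]=0x40 cont=0 payload=0x40=64: acc |= 64<<14 -> acc=1058082 shift=21 [end]
Varint 5: bytes[7:10] = A2 CA 40 -> value 1058082 (3 byte(s))
  byte[10]=0xC0 cont=1 payload=0x40=64: acc |= 64<<0 -> acc=64 shift=7
  byte[11]=0xB7 cont=1 payload=0x37=55: acc |= 55<<7 -> acc=7104 shift=14
  byte[12]=0xDE cont=1 payload=0x5E=94: acc |= 94<<14 -> acc=1547200 shift=21
  byte[13]=0x02 cont=0 payload=0x02=2: acc |= 2<<21 -> acc=5741504 shift=28 [end]
Varint 6: bytes[10:14] = C0 B7 DE 02 -> value 5741504 (4 byte(s))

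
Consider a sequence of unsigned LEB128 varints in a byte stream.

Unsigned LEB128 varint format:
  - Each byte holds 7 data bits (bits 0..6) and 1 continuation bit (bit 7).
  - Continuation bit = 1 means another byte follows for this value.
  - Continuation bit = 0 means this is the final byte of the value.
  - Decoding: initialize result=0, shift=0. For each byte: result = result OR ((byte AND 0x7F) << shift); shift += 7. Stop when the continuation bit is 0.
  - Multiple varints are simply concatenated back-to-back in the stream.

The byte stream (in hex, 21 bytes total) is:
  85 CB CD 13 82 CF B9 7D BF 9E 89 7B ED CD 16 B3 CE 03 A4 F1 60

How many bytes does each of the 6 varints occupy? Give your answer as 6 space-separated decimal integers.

Answer: 4 4 4 3 3 3

Derivation:
  byte[0]=0x85 cont=1 payload=0x05=5: acc |= 5<<0 -> acc=5 shift=7
  byte[1]=0xCB cont=1 payload=0x4B=75: acc |= 75<<7 -> acc=9605 shift=14
  byte[2]=0xCD cont=1 payload=0x4D=77: acc |= 77<<14 -> acc=1271173 shift=21
  byte[3]=0x13 cont=0 payload=0x13=19: acc |= 19<<21 -> acc=41117061 shift=28 [end]
Varint 1: bytes[0:4] = 85 CB CD 13 -> value 41117061 (4 byte(s))
  byte[4]=0x82 cont=1 payload=0x02=2: acc |= 2<<0 -> acc=2 shift=7
  byte[5]=0xCF cont=1 payload=0x4F=79: acc |= 79<<7 -> acc=10114 shift=14
  byte[6]=0xB9 cont=1 payload=0x39=57: acc |= 57<<14 -> acc=944002 shift=21
  byte[7]=0x7D cont=0 payload=0x7D=125: acc |= 125<<21 -> acc=263088002 shift=28 [end]
Varint 2: bytes[4:8] = 82 CF B9 7D -> value 263088002 (4 byte(s))
  byte[8]=0xBF cont=1 payload=0x3F=63: acc |= 63<<0 -> acc=63 shift=7
  byte[9]=0x9E cont=1 payload=0x1E=30: acc |= 30<<7 -> acc=3903 shift=14
  byte[10]=0x89 cont=1 payload=0x09=9: acc |= 9<<14 -> acc=151359 shift=21
  byte[11]=0x7B cont=0 payload=0x7B=123: acc |= 123<<21 -> acc=258101055 shift=28 [end]
Varint 3: bytes[8:12] = BF 9E 89 7B -> value 258101055 (4 byte(s))
  byte[12]=0xED cont=1 payload=0x6D=109: acc |= 109<<0 -> acc=109 shift=7
  byte[13]=0xCD cont=1 payload=0x4D=77: acc |= 77<<7 -> acc=9965 shift=14
  byte[14]=0x16 cont=0 payload=0x16=22: acc |= 22<<14 -> acc=370413 shift=21 [end]
Varint 4: bytes[12:15] = ED CD 16 -> value 370413 (3 byte(s))
  byte[15]=0xB3 cont=1 payload=0x33=51: acc |= 51<<0 -> acc=51 shift=7
  byte[16]=0xCE cont=1 payload=0x4E=78: acc |= 78<<7 -> acc=10035 shift=14
  byte[17]=0x03 cont=0 payload=0x03=3: acc |= 3<<14 -> acc=59187 shift=21 [end]
Varint 5: bytes[15:18] = B3 CE 03 -> value 59187 (3 byte(s))
  byte[18]=0xA4 cont=1 payload=0x24=36: acc |= 36<<0 -> acc=36 shift=7
  byte[19]=0xF1 cont=1 payload=0x71=113: acc |= 113<<7 -> acc=14500 shift=14
  byte[20]=0x60 cont=0 payload=0x60=96: acc |= 96<<14 -> acc=1587364 shift=21 [end]
Varint 6: bytes[18:21] = A4 F1 60 -> value 1587364 (3 byte(s))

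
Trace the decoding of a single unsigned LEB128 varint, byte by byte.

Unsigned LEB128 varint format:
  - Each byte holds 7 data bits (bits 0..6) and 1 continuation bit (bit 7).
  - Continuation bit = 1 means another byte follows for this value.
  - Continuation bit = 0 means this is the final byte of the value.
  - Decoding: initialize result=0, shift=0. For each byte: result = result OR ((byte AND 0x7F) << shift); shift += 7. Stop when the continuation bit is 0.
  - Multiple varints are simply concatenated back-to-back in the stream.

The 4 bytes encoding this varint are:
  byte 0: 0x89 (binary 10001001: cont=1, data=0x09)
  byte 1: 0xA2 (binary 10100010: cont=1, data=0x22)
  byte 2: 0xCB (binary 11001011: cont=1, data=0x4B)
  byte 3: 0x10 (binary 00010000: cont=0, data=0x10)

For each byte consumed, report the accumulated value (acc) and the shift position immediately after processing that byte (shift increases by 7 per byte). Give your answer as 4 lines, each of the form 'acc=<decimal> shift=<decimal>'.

byte 0=0x89: payload=0x09=9, contrib = 9<<0 = 9; acc -> 9, shift -> 7
byte 1=0xA2: payload=0x22=34, contrib = 34<<7 = 4352; acc -> 4361, shift -> 14
byte 2=0xCB: payload=0x4B=75, contrib = 75<<14 = 1228800; acc -> 1233161, shift -> 21
byte 3=0x10: payload=0x10=16, contrib = 16<<21 = 33554432; acc -> 34787593, shift -> 28

Answer: acc=9 shift=7
acc=4361 shift=14
acc=1233161 shift=21
acc=34787593 shift=28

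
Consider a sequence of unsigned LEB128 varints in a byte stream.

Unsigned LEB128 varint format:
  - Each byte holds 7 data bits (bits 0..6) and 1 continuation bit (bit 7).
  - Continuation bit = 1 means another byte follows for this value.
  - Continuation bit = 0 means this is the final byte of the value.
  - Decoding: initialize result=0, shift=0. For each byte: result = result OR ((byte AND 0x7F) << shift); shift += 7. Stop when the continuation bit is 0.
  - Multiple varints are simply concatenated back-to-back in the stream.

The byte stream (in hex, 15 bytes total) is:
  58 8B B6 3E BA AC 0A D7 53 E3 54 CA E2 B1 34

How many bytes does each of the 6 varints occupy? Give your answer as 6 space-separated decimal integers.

Answer: 1 3 3 2 2 4

Derivation:
  byte[0]=0x58 cont=0 payload=0x58=88: acc |= 88<<0 -> acc=88 shift=7 [end]
Varint 1: bytes[0:1] = 58 -> value 88 (1 byte(s))
  byte[1]=0x8B cont=1 payload=0x0B=11: acc |= 11<<0 -> acc=11 shift=7
  byte[2]=0xB6 cont=1 payload=0x36=54: acc |= 54<<7 -> acc=6923 shift=14
  byte[3]=0x3E cont=0 payload=0x3E=62: acc |= 62<<14 -> acc=1022731 shift=21 [end]
Varint 2: bytes[1:4] = 8B B6 3E -> value 1022731 (3 byte(s))
  byte[4]=0xBA cont=1 payload=0x3A=58: acc |= 58<<0 -> acc=58 shift=7
  byte[5]=0xAC cont=1 payload=0x2C=44: acc |= 44<<7 -> acc=5690 shift=14
  byte[6]=0x0A cont=0 payload=0x0A=10: acc |= 10<<14 -> acc=169530 shift=21 [end]
Varint 3: bytes[4:7] = BA AC 0A -> value 169530 (3 byte(s))
  byte[7]=0xD7 cont=1 payload=0x57=87: acc |= 87<<0 -> acc=87 shift=7
  byte[8]=0x53 cont=0 payload=0x53=83: acc |= 83<<7 -> acc=10711 shift=14 [end]
Varint 4: bytes[7:9] = D7 53 -> value 10711 (2 byte(s))
  byte[9]=0xE3 cont=1 payload=0x63=99: acc |= 99<<0 -> acc=99 shift=7
  byte[10]=0x54 cont=0 payload=0x54=84: acc |= 84<<7 -> acc=10851 shift=14 [end]
Varint 5: bytes[9:11] = E3 54 -> value 10851 (2 byte(s))
  byte[11]=0xCA cont=1 payload=0x4A=74: acc |= 74<<0 -> acc=74 shift=7
  byte[12]=0xE2 cont=1 payload=0x62=98: acc |= 98<<7 -> acc=12618 shift=14
  byte[13]=0xB1 cont=1 payload=0x31=49: acc |= 49<<14 -> acc=815434 shift=21
  byte[14]=0x34 cont=0 payload=0x34=52: acc |= 52<<21 -> acc=109867338 shift=28 [end]
Varint 6: bytes[11:15] = CA E2 B1 34 -> value 109867338 (4 byte(s))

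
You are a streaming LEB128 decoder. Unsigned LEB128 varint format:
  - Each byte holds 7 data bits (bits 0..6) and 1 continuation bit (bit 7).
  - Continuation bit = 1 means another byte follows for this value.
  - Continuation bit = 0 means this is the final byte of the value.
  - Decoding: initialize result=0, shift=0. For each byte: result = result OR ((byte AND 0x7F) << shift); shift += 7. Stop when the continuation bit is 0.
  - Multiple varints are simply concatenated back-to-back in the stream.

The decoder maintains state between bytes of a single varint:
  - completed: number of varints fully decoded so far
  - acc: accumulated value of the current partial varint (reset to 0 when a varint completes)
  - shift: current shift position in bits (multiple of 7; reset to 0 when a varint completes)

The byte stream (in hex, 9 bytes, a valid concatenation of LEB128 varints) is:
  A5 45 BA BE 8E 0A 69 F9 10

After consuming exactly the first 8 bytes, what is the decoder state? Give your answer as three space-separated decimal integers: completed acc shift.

Answer: 3 121 7

Derivation:
byte[0]=0xA5 cont=1 payload=0x25: acc |= 37<<0 -> completed=0 acc=37 shift=7
byte[1]=0x45 cont=0 payload=0x45: varint #1 complete (value=8869); reset -> completed=1 acc=0 shift=0
byte[2]=0xBA cont=1 payload=0x3A: acc |= 58<<0 -> completed=1 acc=58 shift=7
byte[3]=0xBE cont=1 payload=0x3E: acc |= 62<<7 -> completed=1 acc=7994 shift=14
byte[4]=0x8E cont=1 payload=0x0E: acc |= 14<<14 -> completed=1 acc=237370 shift=21
byte[5]=0x0A cont=0 payload=0x0A: varint #2 complete (value=21208890); reset -> completed=2 acc=0 shift=0
byte[6]=0x69 cont=0 payload=0x69: varint #3 complete (value=105); reset -> completed=3 acc=0 shift=0
byte[7]=0xF9 cont=1 payload=0x79: acc |= 121<<0 -> completed=3 acc=121 shift=7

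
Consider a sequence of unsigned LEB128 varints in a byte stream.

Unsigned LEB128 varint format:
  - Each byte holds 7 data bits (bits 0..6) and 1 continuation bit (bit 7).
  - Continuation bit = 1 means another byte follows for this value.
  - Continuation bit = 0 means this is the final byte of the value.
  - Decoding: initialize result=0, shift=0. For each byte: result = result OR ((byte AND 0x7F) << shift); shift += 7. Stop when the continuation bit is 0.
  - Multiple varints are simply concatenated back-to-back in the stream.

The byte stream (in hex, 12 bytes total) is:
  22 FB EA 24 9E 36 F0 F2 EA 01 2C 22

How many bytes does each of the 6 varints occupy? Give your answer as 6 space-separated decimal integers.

Answer: 1 3 2 4 1 1

Derivation:
  byte[0]=0x22 cont=0 payload=0x22=34: acc |= 34<<0 -> acc=34 shift=7 [end]
Varint 1: bytes[0:1] = 22 -> value 34 (1 byte(s))
  byte[1]=0xFB cont=1 payload=0x7B=123: acc |= 123<<0 -> acc=123 shift=7
  byte[2]=0xEA cont=1 payload=0x6A=106: acc |= 106<<7 -> acc=13691 shift=14
  byte[3]=0x24 cont=0 payload=0x24=36: acc |= 36<<14 -> acc=603515 shift=21 [end]
Varint 2: bytes[1:4] = FB EA 24 -> value 603515 (3 byte(s))
  byte[4]=0x9E cont=1 payload=0x1E=30: acc |= 30<<0 -> acc=30 shift=7
  byte[5]=0x36 cont=0 payload=0x36=54: acc |= 54<<7 -> acc=6942 shift=14 [end]
Varint 3: bytes[4:6] = 9E 36 -> value 6942 (2 byte(s))
  byte[6]=0xF0 cont=1 payload=0x70=112: acc |= 112<<0 -> acc=112 shift=7
  byte[7]=0xF2 cont=1 payload=0x72=114: acc |= 114<<7 -> acc=14704 shift=14
  byte[8]=0xEA cont=1 payload=0x6A=106: acc |= 106<<14 -> acc=1751408 shift=21
  byte[9]=0x01 cont=0 payload=0x01=1: acc |= 1<<21 -> acc=3848560 shift=28 [end]
Varint 4: bytes[6:10] = F0 F2 EA 01 -> value 3848560 (4 byte(s))
  byte[10]=0x2C cont=0 payload=0x2C=44: acc |= 44<<0 -> acc=44 shift=7 [end]
Varint 5: bytes[10:11] = 2C -> value 44 (1 byte(s))
  byte[11]=0x22 cont=0 payload=0x22=34: acc |= 34<<0 -> acc=34 shift=7 [end]
Varint 6: bytes[11:12] = 22 -> value 34 (1 byte(s))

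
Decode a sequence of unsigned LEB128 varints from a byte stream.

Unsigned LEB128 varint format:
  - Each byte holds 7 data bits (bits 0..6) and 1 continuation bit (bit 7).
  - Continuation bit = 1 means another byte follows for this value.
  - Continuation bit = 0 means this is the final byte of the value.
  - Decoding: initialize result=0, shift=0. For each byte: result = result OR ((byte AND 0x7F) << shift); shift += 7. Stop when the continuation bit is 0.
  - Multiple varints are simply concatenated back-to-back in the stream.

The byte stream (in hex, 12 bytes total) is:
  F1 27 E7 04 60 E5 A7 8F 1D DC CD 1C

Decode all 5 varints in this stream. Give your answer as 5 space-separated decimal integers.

  byte[0]=0xF1 cont=1 payload=0x71=113: acc |= 113<<0 -> acc=113 shift=7
  byte[1]=0x27 cont=0 payload=0x27=39: acc |= 39<<7 -> acc=5105 shift=14 [end]
Varint 1: bytes[0:2] = F1 27 -> value 5105 (2 byte(s))
  byte[2]=0xE7 cont=1 payload=0x67=103: acc |= 103<<0 -> acc=103 shift=7
  byte[3]=0x04 cont=0 payload=0x04=4: acc |= 4<<7 -> acc=615 shift=14 [end]
Varint 2: bytes[2:4] = E7 04 -> value 615 (2 byte(s))
  byte[4]=0x60 cont=0 payload=0x60=96: acc |= 96<<0 -> acc=96 shift=7 [end]
Varint 3: bytes[4:5] = 60 -> value 96 (1 byte(s))
  byte[5]=0xE5 cont=1 payload=0x65=101: acc |= 101<<0 -> acc=101 shift=7
  byte[6]=0xA7 cont=1 payload=0x27=39: acc |= 39<<7 -> acc=5093 shift=14
  byte[7]=0x8F cont=1 payload=0x0F=15: acc |= 15<<14 -> acc=250853 shift=21
  byte[8]=0x1D cont=0 payload=0x1D=29: acc |= 29<<21 -> acc=61068261 shift=28 [end]
Varint 4: bytes[5:9] = E5 A7 8F 1D -> value 61068261 (4 byte(s))
  byte[9]=0xDC cont=1 payload=0x5C=92: acc |= 92<<0 -> acc=92 shift=7
  byte[10]=0xCD cont=1 payload=0x4D=77: acc |= 77<<7 -> acc=9948 shift=14
  byte[11]=0x1C cont=0 payload=0x1C=28: acc |= 28<<14 -> acc=468700 shift=21 [end]
Varint 5: bytes[9:12] = DC CD 1C -> value 468700 (3 byte(s))

Answer: 5105 615 96 61068261 468700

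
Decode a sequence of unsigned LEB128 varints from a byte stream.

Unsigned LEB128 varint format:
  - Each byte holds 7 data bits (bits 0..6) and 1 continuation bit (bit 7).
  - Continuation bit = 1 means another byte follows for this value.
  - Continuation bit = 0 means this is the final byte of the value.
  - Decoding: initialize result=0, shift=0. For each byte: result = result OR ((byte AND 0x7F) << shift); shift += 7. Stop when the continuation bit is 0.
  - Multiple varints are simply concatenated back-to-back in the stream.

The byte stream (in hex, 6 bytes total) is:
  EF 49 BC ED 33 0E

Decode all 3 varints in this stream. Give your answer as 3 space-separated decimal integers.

  byte[0]=0xEF cont=1 payload=0x6F=111: acc |= 111<<0 -> acc=111 shift=7
  byte[1]=0x49 cont=0 payload=0x49=73: acc |= 73<<7 -> acc=9455 shift=14 [end]
Varint 1: bytes[0:2] = EF 49 -> value 9455 (2 byte(s))
  byte[2]=0xBC cont=1 payload=0x3C=60: acc |= 60<<0 -> acc=60 shift=7
  byte[3]=0xED cont=1 payload=0x6D=109: acc |= 109<<7 -> acc=14012 shift=14
  byte[4]=0x33 cont=0 payload=0x33=51: acc |= 51<<14 -> acc=849596 shift=21 [end]
Varint 2: bytes[2:5] = BC ED 33 -> value 849596 (3 byte(s))
  byte[5]=0x0E cont=0 payload=0x0E=14: acc |= 14<<0 -> acc=14 shift=7 [end]
Varint 3: bytes[5:6] = 0E -> value 14 (1 byte(s))

Answer: 9455 849596 14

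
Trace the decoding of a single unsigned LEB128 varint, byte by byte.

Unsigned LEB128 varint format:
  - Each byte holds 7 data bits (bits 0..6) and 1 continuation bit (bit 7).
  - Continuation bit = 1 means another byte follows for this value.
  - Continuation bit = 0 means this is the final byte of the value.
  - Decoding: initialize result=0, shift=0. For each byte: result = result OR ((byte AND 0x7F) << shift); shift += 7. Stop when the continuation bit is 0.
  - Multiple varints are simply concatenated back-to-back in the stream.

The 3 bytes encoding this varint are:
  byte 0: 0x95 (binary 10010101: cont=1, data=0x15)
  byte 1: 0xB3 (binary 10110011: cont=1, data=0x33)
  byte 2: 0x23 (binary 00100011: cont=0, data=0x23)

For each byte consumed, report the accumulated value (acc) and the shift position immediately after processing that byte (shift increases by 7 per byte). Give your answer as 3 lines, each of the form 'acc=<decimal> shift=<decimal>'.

byte 0=0x95: payload=0x15=21, contrib = 21<<0 = 21; acc -> 21, shift -> 7
byte 1=0xB3: payload=0x33=51, contrib = 51<<7 = 6528; acc -> 6549, shift -> 14
byte 2=0x23: payload=0x23=35, contrib = 35<<14 = 573440; acc -> 579989, shift -> 21

Answer: acc=21 shift=7
acc=6549 shift=14
acc=579989 shift=21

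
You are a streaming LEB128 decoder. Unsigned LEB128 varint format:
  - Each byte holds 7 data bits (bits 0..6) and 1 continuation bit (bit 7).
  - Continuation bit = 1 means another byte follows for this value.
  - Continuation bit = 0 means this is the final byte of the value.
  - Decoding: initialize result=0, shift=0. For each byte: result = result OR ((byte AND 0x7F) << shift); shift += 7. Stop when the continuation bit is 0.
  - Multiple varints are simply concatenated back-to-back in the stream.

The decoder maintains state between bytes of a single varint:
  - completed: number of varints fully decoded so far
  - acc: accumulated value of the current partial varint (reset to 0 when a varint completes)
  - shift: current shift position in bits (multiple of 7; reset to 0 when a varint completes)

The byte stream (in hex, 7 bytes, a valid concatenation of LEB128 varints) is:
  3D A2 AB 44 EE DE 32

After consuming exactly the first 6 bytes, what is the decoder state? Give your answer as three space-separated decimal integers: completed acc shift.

Answer: 2 12142 14

Derivation:
byte[0]=0x3D cont=0 payload=0x3D: varint #1 complete (value=61); reset -> completed=1 acc=0 shift=0
byte[1]=0xA2 cont=1 payload=0x22: acc |= 34<<0 -> completed=1 acc=34 shift=7
byte[2]=0xAB cont=1 payload=0x2B: acc |= 43<<7 -> completed=1 acc=5538 shift=14
byte[3]=0x44 cont=0 payload=0x44: varint #2 complete (value=1119650); reset -> completed=2 acc=0 shift=0
byte[4]=0xEE cont=1 payload=0x6E: acc |= 110<<0 -> completed=2 acc=110 shift=7
byte[5]=0xDE cont=1 payload=0x5E: acc |= 94<<7 -> completed=2 acc=12142 shift=14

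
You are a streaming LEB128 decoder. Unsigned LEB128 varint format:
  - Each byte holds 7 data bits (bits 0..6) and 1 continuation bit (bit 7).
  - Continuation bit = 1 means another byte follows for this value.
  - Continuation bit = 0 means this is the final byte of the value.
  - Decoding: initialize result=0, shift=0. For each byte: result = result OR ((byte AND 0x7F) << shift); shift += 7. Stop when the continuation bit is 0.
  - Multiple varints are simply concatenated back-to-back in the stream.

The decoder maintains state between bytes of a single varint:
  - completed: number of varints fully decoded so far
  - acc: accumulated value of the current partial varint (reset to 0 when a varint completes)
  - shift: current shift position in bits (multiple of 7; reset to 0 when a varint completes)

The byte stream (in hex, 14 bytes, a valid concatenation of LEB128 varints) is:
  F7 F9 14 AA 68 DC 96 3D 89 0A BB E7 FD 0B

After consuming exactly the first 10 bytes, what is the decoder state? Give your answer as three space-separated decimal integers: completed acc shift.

Answer: 4 0 0

Derivation:
byte[0]=0xF7 cont=1 payload=0x77: acc |= 119<<0 -> completed=0 acc=119 shift=7
byte[1]=0xF9 cont=1 payload=0x79: acc |= 121<<7 -> completed=0 acc=15607 shift=14
byte[2]=0x14 cont=0 payload=0x14: varint #1 complete (value=343287); reset -> completed=1 acc=0 shift=0
byte[3]=0xAA cont=1 payload=0x2A: acc |= 42<<0 -> completed=1 acc=42 shift=7
byte[4]=0x68 cont=0 payload=0x68: varint #2 complete (value=13354); reset -> completed=2 acc=0 shift=0
byte[5]=0xDC cont=1 payload=0x5C: acc |= 92<<0 -> completed=2 acc=92 shift=7
byte[6]=0x96 cont=1 payload=0x16: acc |= 22<<7 -> completed=2 acc=2908 shift=14
byte[7]=0x3D cont=0 payload=0x3D: varint #3 complete (value=1002332); reset -> completed=3 acc=0 shift=0
byte[8]=0x89 cont=1 payload=0x09: acc |= 9<<0 -> completed=3 acc=9 shift=7
byte[9]=0x0A cont=0 payload=0x0A: varint #4 complete (value=1289); reset -> completed=4 acc=0 shift=0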